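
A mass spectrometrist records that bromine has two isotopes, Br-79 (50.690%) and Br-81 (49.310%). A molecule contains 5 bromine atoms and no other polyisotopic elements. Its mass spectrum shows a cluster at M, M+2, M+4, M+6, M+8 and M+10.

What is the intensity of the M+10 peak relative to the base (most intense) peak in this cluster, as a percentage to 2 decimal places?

Term probabilities: M 0.0335, M+2 0.1628, M+4 0.3167, M+6 0.3081, M+8 0.1498, M+10 0.0292. Base peak = M+4.
P(M+4) = C(5,2) × 0.50690^3 × 0.49310^2 = 10 × 0.13024674 × 0.24314761 = 0.316692 (base)
P(M+10) = C(5,5) × 0.50690^0 × 0.49310^5 = 1 × 1.0000 × 0.02915245 = 0.029152
Relative intensity = 0.029152 / 0.316692 × 100 = 9.21

9.21%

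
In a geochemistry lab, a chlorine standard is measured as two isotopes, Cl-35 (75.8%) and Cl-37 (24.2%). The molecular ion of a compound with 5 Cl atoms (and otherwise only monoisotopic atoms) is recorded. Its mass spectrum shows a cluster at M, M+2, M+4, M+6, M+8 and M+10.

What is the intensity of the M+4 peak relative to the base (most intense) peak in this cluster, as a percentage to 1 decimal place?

63.9%

Term probabilities: M 0.2502, M+2 0.3994, M+4 0.2551, M+6 0.0814, M+8 0.0130, M+10 0.0008. Base peak = M+2.
P(M+2) = C(5,1) × 0.758^4 × 0.242^1 = 5 × 0.33012379 × 0.2420 = 0.399450 (base)
P(M+4) = C(5,2) × 0.758^3 × 0.242^2 = 10 × 0.43551951 × 0.058564 = 0.255058
Relative intensity = 0.255058 / 0.399450 × 100 = 63.9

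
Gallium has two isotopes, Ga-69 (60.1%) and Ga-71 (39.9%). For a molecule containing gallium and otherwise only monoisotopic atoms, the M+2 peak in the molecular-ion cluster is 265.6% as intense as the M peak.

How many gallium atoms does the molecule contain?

For n independent Ga atoms, I(M+2)/I(M) = n · (abundance Ga-71) / (abundance Ga-69) = n · 0.399/0.601.
n = 2.656 × 0.601/0.399 = 4.00 ≈ 4

4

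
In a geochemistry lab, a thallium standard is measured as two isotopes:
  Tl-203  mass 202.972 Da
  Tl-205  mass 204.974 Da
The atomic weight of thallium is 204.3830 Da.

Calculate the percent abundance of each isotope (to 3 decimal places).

With x = fraction of Tl-203 (so Tl-205 is 1 − x):
202.972·x + 204.974·(1 − x) = 204.3830
(202.972 − 204.974)·x = 204.3830 − 204.974
x = -0.5910 / -2.002 = 0.29520 → 29.520% Tl-203, 70.480% Tl-205.

Tl-203: 29.520%, Tl-205: 70.480%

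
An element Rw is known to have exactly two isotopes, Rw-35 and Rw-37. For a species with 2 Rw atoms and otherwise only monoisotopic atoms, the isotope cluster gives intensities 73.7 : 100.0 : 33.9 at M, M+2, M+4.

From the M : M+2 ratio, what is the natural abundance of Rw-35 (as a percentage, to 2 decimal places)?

If p is the fraction of Rw that is Rw-35, then I(M+2)/I(M) = [C(2,1)·p^1·(1−p)] / p^2 = 2·(1−p)/p = 100.0/73.7 = 1.3569
(1−p)/p = 1.3569/2 = 0.6784  ⇒  p = 1/(1 + 0.6784) = 0.5958
Rw-35: 59.58%, Rw-37: 40.42%.

59.58%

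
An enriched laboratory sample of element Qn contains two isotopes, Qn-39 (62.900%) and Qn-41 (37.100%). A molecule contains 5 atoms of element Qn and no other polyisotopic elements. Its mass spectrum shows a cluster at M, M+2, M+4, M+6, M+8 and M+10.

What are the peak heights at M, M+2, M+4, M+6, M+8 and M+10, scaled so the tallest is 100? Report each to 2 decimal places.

28.74 : 84.77 : 100.00 : 58.98 : 17.39 : 2.05

The 5 Qn atoms are independent, so intensities follow the terms of (0.62900 + 0.37100)^5.
P(M) = 0.62900^5 = 0.098459
P(M+2) = 5 × 0.62900^4 × 0.37100^1 = 0.290366
P(M+4) = 10 × 0.62900^3 × 0.37100^2 = 0.342531
P(M+6) = 10 × 0.62900^2 × 0.37100^3 = 0.202033
P(M+8) = 5 × 0.62900^1 × 0.37100^4 = 0.059582
P(M+10) = 0.37100^5 = 0.007029
The M+4 peak is largest (0.342531); scaling to 100 gives 28.74 : 84.77 : 100.00 : 58.98 : 17.39 : 2.05.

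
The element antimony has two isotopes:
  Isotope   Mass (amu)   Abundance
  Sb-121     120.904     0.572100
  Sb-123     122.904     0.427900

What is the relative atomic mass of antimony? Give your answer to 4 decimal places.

121.7598 amu

Weight each isotope mass by its fractional abundance: 0.572100 × 120.904 + 0.427900 × 122.904
= 69.16918 + 52.59062 = 121.75980 amu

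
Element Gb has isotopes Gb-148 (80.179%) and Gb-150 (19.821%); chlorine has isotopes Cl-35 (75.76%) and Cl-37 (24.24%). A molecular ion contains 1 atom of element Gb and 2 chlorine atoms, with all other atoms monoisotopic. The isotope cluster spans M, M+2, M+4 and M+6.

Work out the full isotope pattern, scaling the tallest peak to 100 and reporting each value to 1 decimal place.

100.0 : 88.7 : 26.1 : 2.5

Element Gb pattern (n=1): 0.80179 : 0.19821
Chlorine pattern (n=2): 0.57395776 : 0.36728448 : 0.05875776
Convolve the two distributions (both contribute in 2-u steps):
  M: 0.80179×0.57395776 = 0.460194
  M+2: 0.80179×0.36728448 + 0.19821×0.57395776 = 0.408249
  M+4: 0.80179×0.05875776 + 0.19821×0.36728448 = 0.119911
  M+6: 0.19821×0.05875776 = 0.011646
Scale to base peak (0.460194) = 100: 100.0 : 88.7 : 26.1 : 2.5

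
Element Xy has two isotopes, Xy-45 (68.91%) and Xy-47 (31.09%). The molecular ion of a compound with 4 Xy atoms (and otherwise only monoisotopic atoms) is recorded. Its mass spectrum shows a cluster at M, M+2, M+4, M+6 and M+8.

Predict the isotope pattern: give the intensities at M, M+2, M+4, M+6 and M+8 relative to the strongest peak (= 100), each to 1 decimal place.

55.4 : 100.0 : 67.7 : 20.4 : 2.3

Expanding (0.6891 + 0.3109)^4:
P(M) = 0.6891^4 = 0.225491
P(M+2) = 4 × 0.6891^3 × 0.3109^1 = 0.406937
P(M+4) = 6 × 0.6891^2 × 0.3109^2 = 0.275396
P(M+6) = 4 × 0.6891^1 × 0.3109^3 = 0.082833
P(M+8) = 0.3109^4 = 0.009343
The M+2 peak is largest (0.406937); scaling to 100 gives 55.4 : 100.0 : 67.7 : 20.4 : 2.3.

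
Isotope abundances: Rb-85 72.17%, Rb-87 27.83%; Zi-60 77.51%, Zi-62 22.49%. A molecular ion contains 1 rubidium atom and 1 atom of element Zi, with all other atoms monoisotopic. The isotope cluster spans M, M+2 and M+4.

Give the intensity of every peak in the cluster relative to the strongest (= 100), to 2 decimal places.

100.00 : 67.58 : 11.19

Rubidium pattern (n=1): 0.7217 : 0.2783
Element Zi pattern (n=1): 0.7751 : 0.2249
Convolve the two distributions (both contribute in 2-u steps):
  M: 0.7217×0.7751 = 0.559390
  M+2: 0.7217×0.2249 + 0.2783×0.7751 = 0.378021
  M+4: 0.2783×0.2249 = 0.062590
Scale to base peak (0.559390) = 100: 100.00 : 67.58 : 11.19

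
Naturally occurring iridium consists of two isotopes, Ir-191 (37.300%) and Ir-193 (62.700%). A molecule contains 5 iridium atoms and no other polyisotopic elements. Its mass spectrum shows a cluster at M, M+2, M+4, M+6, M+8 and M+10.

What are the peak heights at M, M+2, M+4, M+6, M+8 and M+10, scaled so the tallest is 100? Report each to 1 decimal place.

2.1 : 17.7 : 59.5 : 100.0 : 84.0 : 28.3

Each Ir atom is independently Ir-191 (p = 0.37300) or Ir-193 (q = 0.62700); the cluster is the binomial expansion (p + q)^5.
P(M) = 0.37300^5 = 0.007220
P(M+2) = 5 × 0.37300^4 × 0.62700^1 = 0.060684
P(M+4) = 10 × 0.37300^3 × 0.62700^2 = 0.204015
P(M+6) = 10 × 0.37300^2 × 0.62700^3 = 0.342942
P(M+8) = 5 × 0.37300^1 × 0.62700^4 = 0.288237
P(M+10) = 0.62700^5 = 0.096903
The M+6 peak is largest (0.342942); scaling to 100 gives 2.1 : 17.7 : 59.5 : 100.0 : 84.0 : 28.3.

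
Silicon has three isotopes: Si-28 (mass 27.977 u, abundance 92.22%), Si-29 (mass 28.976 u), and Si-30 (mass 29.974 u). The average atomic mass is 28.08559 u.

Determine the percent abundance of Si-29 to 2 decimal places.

4.69%

The remaining 7.78% is split between Si-29 (fraction x) and Si-30 (fraction 0.0778 − x).
Substituting: 28.976x + 29.974(0.0778 − x) = 2.2852006
(28.976 − 29.974)x = -0.0467766  ⇒  x = 0.04687, y = 0.03093
Si-29: 4.69%, Si-30: 3.09%.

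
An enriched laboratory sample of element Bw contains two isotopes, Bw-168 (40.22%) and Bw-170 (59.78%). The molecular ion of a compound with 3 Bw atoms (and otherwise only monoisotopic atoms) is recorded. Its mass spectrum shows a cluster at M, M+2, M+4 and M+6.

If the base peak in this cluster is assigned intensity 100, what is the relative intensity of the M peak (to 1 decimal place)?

(0.4022 + 0.5978)^3 gives M 0.0651, M+2 0.2901, M+4 0.4312, M+6 0.2136; the largest is M+4.
P(M+4) = C(3,2) × 0.4022^1 × 0.5978^2 = 3 × 0.4022 × 0.35736484 = 0.431196 (base)
P(M) = C(3,0) × 0.4022^3 × 0.5978^0 = 1 × 0.06506182 × 1.0000 = 0.065062
Relative intensity = 0.065062 / 0.431196 × 100 = 15.1

15.1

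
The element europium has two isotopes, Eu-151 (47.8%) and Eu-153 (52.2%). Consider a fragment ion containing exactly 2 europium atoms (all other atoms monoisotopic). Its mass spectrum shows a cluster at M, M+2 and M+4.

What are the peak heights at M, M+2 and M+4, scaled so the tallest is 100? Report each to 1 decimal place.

Each Eu atom is independently Eu-151 (p = 0.478) or Eu-153 (q = 0.522); the cluster is the binomial expansion (p + q)^2.
P(M) = 0.478^2 = 0.228484
P(M+2) = 2 × 0.478^1 × 0.522^1 = 0.499032
P(M+4) = 0.522^2 = 0.272484
The M+2 peak is largest (0.499032); scaling to 100 gives 45.8 : 100.0 : 54.6.

45.8 : 100.0 : 54.6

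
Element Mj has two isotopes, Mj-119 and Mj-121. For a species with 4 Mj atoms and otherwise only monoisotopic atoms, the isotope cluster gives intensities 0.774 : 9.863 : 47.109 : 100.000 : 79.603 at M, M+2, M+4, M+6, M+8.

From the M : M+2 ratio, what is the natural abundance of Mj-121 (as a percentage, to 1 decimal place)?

76.1%

If p is the fraction of Mj that is Mj-119, then I(M+2)/I(M) = [C(4,1)·p^3·(1−p)] / p^4 = 4·(1−p)/p = 9.863/0.774 = 12.7429
(1−p)/p = 12.7429/4 = 3.1857  ⇒  p = 1/(1 + 3.1857) = 0.2389
Mj-119: 23.9%, Mj-121: 76.1%.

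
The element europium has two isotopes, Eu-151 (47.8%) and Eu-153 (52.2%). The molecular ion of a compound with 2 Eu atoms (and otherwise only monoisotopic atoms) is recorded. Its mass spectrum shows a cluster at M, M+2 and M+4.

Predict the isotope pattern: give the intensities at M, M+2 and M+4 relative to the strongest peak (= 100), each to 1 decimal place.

The 2 Eu atoms are independent, so intensities follow the terms of (0.478 + 0.522)^2.
P(M) = 0.478^2 = 0.228484
P(M+2) = 2 × 0.478^1 × 0.522^1 = 0.499032
P(M+4) = 0.522^2 = 0.272484
The M+2 peak is largest (0.499032); scaling to 100 gives 45.8 : 100.0 : 54.6.

45.8 : 100.0 : 54.6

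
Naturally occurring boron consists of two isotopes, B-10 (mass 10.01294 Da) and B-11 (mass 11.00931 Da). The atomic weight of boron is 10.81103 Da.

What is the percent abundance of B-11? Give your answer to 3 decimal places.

Let x be the fractional abundance of B-10; then B-11 has abundance 1 − x.
10.01294·x + 11.00931·(1 − x) = 10.81103
(10.01294 − 11.00931)·x = 10.81103 − 11.00931
x = -0.19828 / -0.99637 = 0.19900 → 19.900% B-10, 80.100% B-11.

80.100%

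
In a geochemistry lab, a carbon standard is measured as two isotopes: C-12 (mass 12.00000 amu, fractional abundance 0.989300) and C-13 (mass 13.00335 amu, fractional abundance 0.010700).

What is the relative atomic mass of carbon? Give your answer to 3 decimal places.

12.011 amu

Average mass = Σ (abundance × isotope mass) = 0.989300 × 12.00000 + 0.010700 × 13.00335
= 11.871600 + 0.139136 = 12.010736 amu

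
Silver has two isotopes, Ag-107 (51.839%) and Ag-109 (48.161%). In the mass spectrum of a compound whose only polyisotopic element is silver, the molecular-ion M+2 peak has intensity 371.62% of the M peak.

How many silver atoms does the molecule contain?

For n independent Ag atoms, I(M+2)/I(M) = n · (abundance Ag-109) / (abundance Ag-107) = n · 0.48161/0.51839.
n = 3.7162 × 0.51839/0.48161 = 4.00 ≈ 4

4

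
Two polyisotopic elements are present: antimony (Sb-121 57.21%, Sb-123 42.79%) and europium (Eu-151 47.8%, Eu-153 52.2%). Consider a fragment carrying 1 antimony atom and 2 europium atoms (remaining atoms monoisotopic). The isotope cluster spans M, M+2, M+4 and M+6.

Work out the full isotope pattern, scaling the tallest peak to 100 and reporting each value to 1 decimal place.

34.1 : 100.0 : 96.4 : 30.4

Antimony pattern (n=1): 0.5721 : 0.4279
Europium pattern (n=2): 0.228484 : 0.499032 : 0.272484
Convolve the two distributions (both contribute in 2-u steps):
  M: 0.5721×0.228484 = 0.130716
  M+2: 0.5721×0.499032 + 0.4279×0.228484 = 0.383265
  M+4: 0.5721×0.272484 + 0.4279×0.499032 = 0.369424
  M+6: 0.4279×0.272484 = 0.116596
Scale to base peak (0.383265) = 100: 34.1 : 100.0 : 96.4 : 30.4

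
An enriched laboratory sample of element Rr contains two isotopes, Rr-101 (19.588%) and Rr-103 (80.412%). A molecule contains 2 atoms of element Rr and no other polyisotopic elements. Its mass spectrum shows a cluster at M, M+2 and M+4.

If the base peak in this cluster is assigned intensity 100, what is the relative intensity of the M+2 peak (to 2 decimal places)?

48.72

(0.19588 + 0.80412)^2 gives M 0.0384, M+2 0.3150, M+4 0.6466; the largest is M+4.
P(M+4) = C(2,2) × 0.19588^0 × 0.80412^2 = 1 × 1.0000 × 0.64660897 = 0.646609 (base)
P(M+2) = C(2,1) × 0.19588^1 × 0.80412^1 = 2 × 0.19588 × 0.80412 = 0.315022
Relative intensity = 0.315022 / 0.646609 × 100 = 48.72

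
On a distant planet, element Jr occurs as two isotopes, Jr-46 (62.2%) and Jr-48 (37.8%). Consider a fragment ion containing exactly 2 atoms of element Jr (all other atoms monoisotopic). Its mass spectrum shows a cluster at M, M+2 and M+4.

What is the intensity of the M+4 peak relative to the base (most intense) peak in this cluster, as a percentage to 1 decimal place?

(0.622 + 0.378)^2 gives M 0.3869, M+2 0.4702, M+4 0.1429; the largest is M+2.
P(M+2) = C(2,1) × 0.622^1 × 0.378^1 = 2 × 0.6220 × 0.3780 = 0.470232 (base)
P(M+4) = C(2,2) × 0.622^0 × 0.378^2 = 1 × 1.0000 × 0.142884 = 0.142884
Relative intensity = 0.142884 / 0.470232 × 100 = 30.4

30.4%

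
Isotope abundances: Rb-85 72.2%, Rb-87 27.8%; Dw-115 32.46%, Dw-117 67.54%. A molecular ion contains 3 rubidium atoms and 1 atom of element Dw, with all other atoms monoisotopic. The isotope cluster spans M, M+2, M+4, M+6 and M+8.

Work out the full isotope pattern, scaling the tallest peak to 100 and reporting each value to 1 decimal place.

Rubidium pattern (n=3): 0.37636705 : 0.43475086 : 0.16739714 : 0.02148495
Element Dw pattern (n=1): 0.3246 : 0.6754
Convolve the two distributions (both contribute in 2-u steps):
  M: 0.37636705×0.3246 = 0.122169
  M+2: 0.37636705×0.6754 + 0.43475086×0.3246 = 0.395318
  M+4: 0.43475086×0.6754 + 0.16739714×0.3246 = 0.347968
  M+6: 0.16739714×0.6754 + 0.02148495×0.3246 = 0.120034
  M+8: 0.02148495×0.6754 = 0.014511
Scale to base peak (0.395318) = 100: 30.9 : 100.0 : 88.0 : 30.4 : 3.7

30.9 : 100.0 : 88.0 : 30.4 : 3.7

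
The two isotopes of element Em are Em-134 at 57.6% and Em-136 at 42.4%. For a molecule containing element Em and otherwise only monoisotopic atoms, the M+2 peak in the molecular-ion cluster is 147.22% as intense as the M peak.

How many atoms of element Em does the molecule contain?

2

With n Em atoms, P(M+2)/P(M) = C(n,1)·p^(n−1)q / p^n = n·q/p = n · 0.424/0.576.
n = 1.4722 × 0.576/0.424 = 2.00 ≈ 2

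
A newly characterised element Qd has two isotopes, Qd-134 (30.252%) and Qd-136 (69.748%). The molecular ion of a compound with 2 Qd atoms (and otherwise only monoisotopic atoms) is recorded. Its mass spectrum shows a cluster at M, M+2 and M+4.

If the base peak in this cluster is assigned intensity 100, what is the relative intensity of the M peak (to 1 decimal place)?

Term probabilities: M 0.0915, M+2 0.4220, M+4 0.4865. Base peak = M+4.
P(M+4) = C(2,2) × 0.30252^0 × 0.69748^2 = 1 × 1.0000 × 0.48647835 = 0.486478 (base)
P(M) = C(2,0) × 0.30252^2 × 0.69748^0 = 1 × 0.09151835 × 1.0000 = 0.091518
Relative intensity = 0.091518 / 0.486478 × 100 = 18.8

18.8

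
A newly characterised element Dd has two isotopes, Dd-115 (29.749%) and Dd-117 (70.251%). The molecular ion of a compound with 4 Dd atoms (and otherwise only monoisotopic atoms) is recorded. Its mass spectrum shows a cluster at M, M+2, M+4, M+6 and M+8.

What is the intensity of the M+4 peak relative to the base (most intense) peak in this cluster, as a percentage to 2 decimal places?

63.52%

(0.29749 + 0.70251)^4 gives M 0.0078, M+2 0.0740, M+4 0.2621, M+6 0.4126, M+8 0.2436; the largest is M+6.
P(M+6) = C(4,3) × 0.29749^1 × 0.70251^3 = 4 × 0.29749 × 0.34670295 = 0.412563 (base)
P(M+4) = C(4,2) × 0.29749^2 × 0.70251^2 = 6 × 0.0885003 × 0.4935203 = 0.262060
Relative intensity = 0.262060 / 0.412563 × 100 = 63.52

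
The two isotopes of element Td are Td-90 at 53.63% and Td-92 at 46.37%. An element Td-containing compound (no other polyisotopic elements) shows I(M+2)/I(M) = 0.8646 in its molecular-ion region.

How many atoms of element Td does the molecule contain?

1

For n independent Td atoms, I(M+2)/I(M) = n · (abundance Td-92) / (abundance Td-90) = n · 0.4637/0.5363.
n = 0.8646 × 0.5363/0.4637 = 1.00 ≈ 1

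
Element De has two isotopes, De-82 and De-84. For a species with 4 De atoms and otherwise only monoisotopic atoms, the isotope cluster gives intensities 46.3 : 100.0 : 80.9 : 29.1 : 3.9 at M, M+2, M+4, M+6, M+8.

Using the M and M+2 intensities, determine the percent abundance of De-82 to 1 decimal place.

64.9%

Let p = fractional abundance of De-82. I(M+2)/I(M) = [C(4,1)·p^3·(1−p)] / p^4 = 4·(1−p)/p = 100.0/46.3 = 2.1598
(1−p)/p = 2.1598/4 = 0.5400  ⇒  p = 1/(1 + 0.5400) = 0.6494
De-82: 64.9%, De-84: 35.1%.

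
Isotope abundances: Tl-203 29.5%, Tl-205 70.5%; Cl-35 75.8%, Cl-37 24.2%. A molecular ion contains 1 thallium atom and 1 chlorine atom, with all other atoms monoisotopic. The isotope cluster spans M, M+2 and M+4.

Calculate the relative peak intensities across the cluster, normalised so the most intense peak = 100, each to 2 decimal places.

36.91 : 100.00 : 28.16

Thallium pattern (n=1): 0.2950 : 0.7050
Chlorine pattern (n=1): 0.7580 : 0.2420
Convolve the two distributions (both contribute in 2-u steps):
  M: 0.2950×0.7580 = 0.223610
  M+2: 0.2950×0.2420 + 0.7050×0.7580 = 0.605780
  M+4: 0.7050×0.2420 = 0.170610
Scale to base peak (0.605780) = 100: 36.91 : 100.00 : 28.16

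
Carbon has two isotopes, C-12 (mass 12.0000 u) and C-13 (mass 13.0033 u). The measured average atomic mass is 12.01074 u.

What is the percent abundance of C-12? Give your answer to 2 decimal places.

98.93%

Writing the weighted mean with unknown fraction x of C-12:
12.0000·x + 13.0033·(1 − x) = 12.01074
(12.0000 − 13.0033)·x = 12.01074 − 13.0033
x = -0.99256 / -1.0033 = 0.98930 → 98.93% C-12, 1.07% C-13.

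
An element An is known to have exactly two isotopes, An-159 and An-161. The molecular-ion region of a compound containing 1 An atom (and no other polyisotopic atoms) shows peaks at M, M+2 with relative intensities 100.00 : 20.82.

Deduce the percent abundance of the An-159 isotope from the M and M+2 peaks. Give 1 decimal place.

Let p = fractional abundance of An-159. I(M+2)/I(M) = [C(1,1)·p^0·(1−p)] / p^1 = 1·(1−p)/p = 20.82/100.00 = 0.2082
(1−p)/p = 0.2082/1 = 0.2082  ⇒  p = 1/(1 + 0.2082) = 0.8277
An-159: 82.8%, An-161: 17.2%.

82.8%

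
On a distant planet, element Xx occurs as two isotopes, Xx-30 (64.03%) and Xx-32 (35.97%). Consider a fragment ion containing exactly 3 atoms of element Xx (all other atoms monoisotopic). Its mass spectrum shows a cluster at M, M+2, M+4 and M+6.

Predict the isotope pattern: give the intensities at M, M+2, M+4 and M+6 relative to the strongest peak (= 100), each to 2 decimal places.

59.34 : 100.00 : 56.18 : 10.52

The 3 Xx atoms are independent, so intensities follow the terms of (0.6403 + 0.3597)^3.
P(M) = 0.6403^3 = 0.262513
P(M+2) = 3 × 0.6403^2 × 0.3597^1 = 0.442414
P(M+4) = 3 × 0.6403^1 × 0.3597^2 = 0.248534
P(M+6) = 0.3597^3 = 0.046539
The M+2 peak is largest (0.442414); scaling to 100 gives 59.34 : 100.00 : 56.18 : 10.52.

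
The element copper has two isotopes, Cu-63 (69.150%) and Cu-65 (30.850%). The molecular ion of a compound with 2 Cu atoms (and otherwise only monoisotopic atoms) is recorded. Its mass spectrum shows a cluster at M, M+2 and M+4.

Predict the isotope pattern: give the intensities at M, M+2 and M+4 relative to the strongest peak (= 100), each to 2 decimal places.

The 2 Cu atoms are independent, so intensities follow the terms of (0.69150 + 0.30850)^2.
P(M) = 0.69150^2 = 0.478172
P(M+2) = 2 × 0.69150^1 × 0.30850^1 = 0.426656
P(M+4) = 0.30850^2 = 0.095172
The M peak is largest (0.478172); scaling to 100 gives 100.00 : 89.23 : 19.90.

100.00 : 89.23 : 19.90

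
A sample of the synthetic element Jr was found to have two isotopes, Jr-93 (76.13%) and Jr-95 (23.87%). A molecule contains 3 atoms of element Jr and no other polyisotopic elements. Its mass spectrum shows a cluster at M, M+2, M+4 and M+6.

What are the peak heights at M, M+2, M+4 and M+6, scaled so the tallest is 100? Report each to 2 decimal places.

100.00 : 94.06 : 29.49 : 3.08

Expanding (0.7613 + 0.2387)^3:
P(M) = 0.7613^3 = 0.441232
P(M+2) = 3 × 0.7613^2 × 0.2387^1 = 0.415036
P(M+4) = 3 × 0.7613^1 × 0.2387^2 = 0.130131
P(M+6) = 0.2387^3 = 0.013601
The M peak is largest (0.441232); scaling to 100 gives 100.00 : 94.06 : 29.49 : 3.08.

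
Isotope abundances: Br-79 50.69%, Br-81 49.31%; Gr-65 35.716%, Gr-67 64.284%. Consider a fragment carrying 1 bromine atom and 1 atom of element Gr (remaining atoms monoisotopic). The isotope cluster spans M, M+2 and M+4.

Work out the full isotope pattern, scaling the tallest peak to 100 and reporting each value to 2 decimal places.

Bromine pattern (n=1): 0.5069 : 0.4931
Element Gr pattern (n=1): 0.35716 : 0.64284
Convolve the two distributions (both contribute in 2-u steps):
  M: 0.5069×0.35716 = 0.181044
  M+2: 0.5069×0.64284 + 0.4931×0.35716 = 0.501971
  M+4: 0.4931×0.64284 = 0.316984
Scale to base peak (0.501971) = 100: 36.07 : 100.00 : 63.15

36.07 : 100.00 : 63.15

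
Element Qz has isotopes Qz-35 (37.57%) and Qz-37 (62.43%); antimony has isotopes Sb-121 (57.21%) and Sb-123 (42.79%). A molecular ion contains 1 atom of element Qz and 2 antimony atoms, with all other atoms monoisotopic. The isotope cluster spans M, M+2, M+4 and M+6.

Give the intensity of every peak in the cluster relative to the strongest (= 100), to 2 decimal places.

31.67 : 100.00 : 96.44 : 29.44

Element Qz pattern (n=1): 0.3757 : 0.6243
Antimony pattern (n=2): 0.32729841 : 0.48960318 : 0.18309841
Convolve the two distributions (both contribute in 2-u steps):
  M: 0.3757×0.32729841 = 0.122966
  M+2: 0.3757×0.48960318 + 0.6243×0.32729841 = 0.388276
  M+4: 0.3757×0.18309841 + 0.6243×0.48960318 = 0.374449
  M+6: 0.6243×0.18309841 = 0.114308
Scale to base peak (0.388276) = 100: 31.67 : 100.00 : 96.44 : 29.44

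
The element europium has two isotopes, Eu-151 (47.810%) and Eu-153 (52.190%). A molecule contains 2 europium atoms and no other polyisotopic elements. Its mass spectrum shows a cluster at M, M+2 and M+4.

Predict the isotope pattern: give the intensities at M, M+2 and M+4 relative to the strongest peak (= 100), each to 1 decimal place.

45.8 : 100.0 : 54.6

Expanding (0.47810 + 0.52190)^2:
P(M) = 0.47810^2 = 0.228580
P(M+2) = 2 × 0.47810^1 × 0.52190^1 = 0.499041
P(M+4) = 0.52190^2 = 0.272380
The M+2 peak is largest (0.499041); scaling to 100 gives 45.8 : 100.0 : 54.6.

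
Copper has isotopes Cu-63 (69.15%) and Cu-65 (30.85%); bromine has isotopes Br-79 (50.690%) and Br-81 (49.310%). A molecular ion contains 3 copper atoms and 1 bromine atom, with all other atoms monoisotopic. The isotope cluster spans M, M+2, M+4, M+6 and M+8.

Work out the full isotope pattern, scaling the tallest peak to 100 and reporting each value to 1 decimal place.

43.3 : 100.0 : 82.2 : 29.0 : 3.7

Copper pattern (n=3): 0.33065611 : 0.44254842 : 0.19743483 : 0.02936064
Bromine pattern (n=1): 0.5069 : 0.4931
Convolve the two distributions (both contribute in 2-u steps):
  M: 0.33065611×0.5069 = 0.167610
  M+2: 0.33065611×0.4931 + 0.44254842×0.5069 = 0.387374
  M+4: 0.44254842×0.4931 + 0.19743483×0.5069 = 0.318300
  M+6: 0.19743483×0.4931 + 0.02936064×0.5069 = 0.112238
  M+8: 0.02936064×0.4931 = 0.014478
Scale to base peak (0.387374) = 100: 43.3 : 100.0 : 82.2 : 29.0 : 3.7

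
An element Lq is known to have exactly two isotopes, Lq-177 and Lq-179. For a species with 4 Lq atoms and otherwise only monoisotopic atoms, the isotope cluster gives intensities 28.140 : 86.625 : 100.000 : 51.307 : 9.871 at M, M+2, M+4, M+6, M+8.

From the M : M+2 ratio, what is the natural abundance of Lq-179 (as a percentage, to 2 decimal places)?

43.49%

If p is the fraction of Lq that is Lq-177, then I(M+2)/I(M) = [C(4,1)·p^3·(1−p)] / p^4 = 4·(1−p)/p = 86.625/28.140 = 3.0784
(1−p)/p = 3.0784/4 = 0.7696  ⇒  p = 1/(1 + 0.7696) = 0.5651
Lq-177: 56.51%, Lq-179: 43.49%.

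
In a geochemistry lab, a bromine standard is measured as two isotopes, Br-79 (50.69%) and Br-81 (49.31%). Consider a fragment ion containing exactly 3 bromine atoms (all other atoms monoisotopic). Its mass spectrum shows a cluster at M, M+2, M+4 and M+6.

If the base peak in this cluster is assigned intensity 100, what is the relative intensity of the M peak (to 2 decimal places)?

34.27

Binomial terms of (0.5069 + 0.4931)^3: M 0.1302, M+2 0.3801, M+4 0.3698, M+6 0.1199 → M+2 is the base peak.
P(M+2) = C(3,1) × 0.5069^2 × 0.4931^1 = 3 × 0.25694761 × 0.4931 = 0.380103 (base)
P(M) = C(3,0) × 0.5069^3 × 0.4931^0 = 1 × 0.13024674 × 1.0000 = 0.130247
Relative intensity = 0.130247 / 0.380103 × 100 = 34.27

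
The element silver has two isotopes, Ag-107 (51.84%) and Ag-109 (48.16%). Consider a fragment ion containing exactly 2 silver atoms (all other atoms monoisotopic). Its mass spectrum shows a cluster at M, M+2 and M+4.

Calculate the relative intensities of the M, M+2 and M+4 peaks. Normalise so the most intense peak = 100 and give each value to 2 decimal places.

53.82 : 100.00 : 46.45

Each Ag atom is independently Ag-107 (p = 0.5184) or Ag-109 (q = 0.4816); the cluster is the binomial expansion (p + q)^2.
P(M) = 0.5184^2 = 0.268739
P(M+2) = 2 × 0.5184^1 × 0.4816^1 = 0.499323
P(M+4) = 0.4816^2 = 0.231939
The M+2 peak is largest (0.499323); scaling to 100 gives 53.82 : 100.00 : 46.45.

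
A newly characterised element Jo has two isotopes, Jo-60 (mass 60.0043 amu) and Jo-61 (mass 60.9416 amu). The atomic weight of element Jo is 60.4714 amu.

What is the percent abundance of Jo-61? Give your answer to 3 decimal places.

49.835%

Let x be the fractional abundance of Jo-60; then Jo-61 has abundance 1 − x.
60.0043·x + 60.9416·(1 − x) = 60.4714
(60.0043 − 60.9416)·x = 60.4714 − 60.9416
x = -0.4702 / -0.9373 = 0.50165 → 50.165% Jo-60, 49.835% Jo-61.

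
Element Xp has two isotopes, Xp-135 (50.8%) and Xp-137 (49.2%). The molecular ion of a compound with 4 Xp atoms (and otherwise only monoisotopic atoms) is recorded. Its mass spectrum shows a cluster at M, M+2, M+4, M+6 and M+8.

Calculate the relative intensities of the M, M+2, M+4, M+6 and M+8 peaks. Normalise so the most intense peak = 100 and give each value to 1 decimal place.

Each Xp atom is independently Xp-135 (p = 0.508) or Xp-137 (q = 0.492); the cluster is the binomial expansion (p + q)^4.
P(M) = 0.508^4 = 0.066597
P(M+2) = 4 × 0.508^3 × 0.492^1 = 0.257998
P(M+4) = 6 × 0.508^2 × 0.492^2 = 0.374808
P(M+6) = 4 × 0.508^1 × 0.492^3 = 0.242002
P(M+8) = 0.492^4 = 0.058595
The M+4 peak is largest (0.374808); scaling to 100 gives 17.8 : 68.8 : 100.0 : 64.6 : 15.6.

17.8 : 68.8 : 100.0 : 64.6 : 15.6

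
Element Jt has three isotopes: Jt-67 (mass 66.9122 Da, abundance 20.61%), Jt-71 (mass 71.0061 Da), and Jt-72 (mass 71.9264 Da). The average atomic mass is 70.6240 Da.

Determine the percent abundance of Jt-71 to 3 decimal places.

Let x and y be the fractions of Jt-71 and Jt-72. Then x + y = 1 − 0.2061 = 0.7939 and 71.0061x + 71.9264y = 70.6240 − 0.2061×66.9122 = 56.83339558.
Substituting: 71.0061x + 71.9264(0.7939 − x) = 56.83339558
(71.0061 − 71.9264)x = -0.26897338  ⇒  x = 0.29227, y = 0.50163
Jt-71: 29.227%, Jt-72: 50.163%.

29.227%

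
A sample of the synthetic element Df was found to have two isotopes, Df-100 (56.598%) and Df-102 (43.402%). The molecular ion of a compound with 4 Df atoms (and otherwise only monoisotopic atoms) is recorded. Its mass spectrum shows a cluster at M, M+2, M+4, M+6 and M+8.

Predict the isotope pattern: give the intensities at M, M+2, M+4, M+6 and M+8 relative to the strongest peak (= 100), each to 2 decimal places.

Expanding (0.56598 + 0.43402)^4:
P(M) = 0.56598^4 = 0.102613
P(M+2) = 4 × 0.56598^3 × 0.43402^1 = 0.314755
P(M+4) = 6 × 0.56598^2 × 0.43402^2 = 0.362054
P(M+6) = 4 × 0.56598^1 × 0.43402^3 = 0.185093
P(M+8) = 0.43402^4 = 0.035485
The M+4 peak is largest (0.362054); scaling to 100 gives 28.34 : 86.94 : 100.00 : 51.12 : 9.80.

28.34 : 86.94 : 100.00 : 51.12 : 9.80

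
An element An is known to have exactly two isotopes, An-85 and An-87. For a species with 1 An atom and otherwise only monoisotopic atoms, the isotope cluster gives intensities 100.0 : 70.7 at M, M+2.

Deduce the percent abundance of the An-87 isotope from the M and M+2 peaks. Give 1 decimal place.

41.4%

Let p = fractional abundance of An-85. I(M+2)/I(M) = [C(1,1)·p^0·(1−p)] / p^1 = 1·(1−p)/p = 70.7/100.0 = 0.7070
(1−p)/p = 0.7070/1 = 0.7070  ⇒  p = 1/(1 + 0.7070) = 0.5858
An-85: 58.6%, An-87: 41.4%.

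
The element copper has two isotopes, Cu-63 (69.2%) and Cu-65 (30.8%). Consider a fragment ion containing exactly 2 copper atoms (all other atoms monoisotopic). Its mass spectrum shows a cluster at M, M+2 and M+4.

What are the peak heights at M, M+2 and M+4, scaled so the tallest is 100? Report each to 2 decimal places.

The 2 Cu atoms are independent, so intensities follow the terms of (0.692 + 0.308)^2.
P(M) = 0.692^2 = 0.478864
P(M+2) = 2 × 0.692^1 × 0.308^1 = 0.426272
P(M+4) = 0.308^2 = 0.094864
The M peak is largest (0.478864); scaling to 100 gives 100.00 : 89.02 : 19.81.

100.00 : 89.02 : 19.81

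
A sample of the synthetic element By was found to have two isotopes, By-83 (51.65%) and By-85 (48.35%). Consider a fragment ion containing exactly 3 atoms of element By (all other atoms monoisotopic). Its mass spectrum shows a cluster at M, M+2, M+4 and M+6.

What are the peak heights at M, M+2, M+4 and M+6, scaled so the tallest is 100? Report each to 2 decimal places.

Each By atom is independently By-83 (p = 0.5165) or By-85 (q = 0.4835); the cluster is the binomial expansion (p + q)^3.
P(M) = 0.5165^3 = 0.137788
P(M+2) = 3 × 0.5165^2 × 0.4835^1 = 0.386953
P(M+4) = 3 × 0.5165^1 × 0.4835^2 = 0.362230
P(M+6) = 0.4835^3 = 0.113029
The M+2 peak is largest (0.386953); scaling to 100 gives 35.61 : 100.00 : 93.61 : 29.21.

35.61 : 100.00 : 93.61 : 29.21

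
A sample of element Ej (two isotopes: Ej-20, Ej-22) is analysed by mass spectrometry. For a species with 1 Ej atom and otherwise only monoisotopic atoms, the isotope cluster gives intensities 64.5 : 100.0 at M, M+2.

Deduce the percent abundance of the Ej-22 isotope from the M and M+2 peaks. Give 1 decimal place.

60.8%

If p is the fraction of Ej that is Ej-20, then I(M+2)/I(M) = [C(1,1)·p^0·(1−p)] / p^1 = 1·(1−p)/p = 100.0/64.5 = 1.5504
(1−p)/p = 1.5504/1 = 1.5504  ⇒  p = 1/(1 + 1.5504) = 0.3921
Ej-20: 39.2%, Ej-22: 60.8%.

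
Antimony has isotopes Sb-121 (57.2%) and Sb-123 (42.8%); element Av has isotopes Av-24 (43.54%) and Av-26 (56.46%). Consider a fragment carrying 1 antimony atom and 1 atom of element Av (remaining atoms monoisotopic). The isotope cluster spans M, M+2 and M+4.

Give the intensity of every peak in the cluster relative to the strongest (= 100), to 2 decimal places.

Antimony pattern (n=1): 0.5720 : 0.4280
Element Av pattern (n=1): 0.4354 : 0.5646
Convolve the two distributions (both contribute in 2-u steps):
  M: 0.5720×0.4354 = 0.249049
  M+2: 0.5720×0.5646 + 0.4280×0.4354 = 0.509302
  M+4: 0.4280×0.5646 = 0.241649
Scale to base peak (0.509302) = 100: 48.90 : 100.00 : 47.45

48.90 : 100.00 : 47.45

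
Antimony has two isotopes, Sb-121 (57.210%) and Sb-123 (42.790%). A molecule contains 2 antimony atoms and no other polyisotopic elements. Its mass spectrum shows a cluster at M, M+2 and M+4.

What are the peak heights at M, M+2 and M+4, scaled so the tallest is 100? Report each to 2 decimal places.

The 2 Sb atoms are independent, so intensities follow the terms of (0.57210 + 0.42790)^2.
P(M) = 0.57210^2 = 0.327298
P(M+2) = 2 × 0.57210^1 × 0.42790^1 = 0.489603
P(M+4) = 0.42790^2 = 0.183098
The M+2 peak is largest (0.489603); scaling to 100 gives 66.85 : 100.00 : 37.40.

66.85 : 100.00 : 37.40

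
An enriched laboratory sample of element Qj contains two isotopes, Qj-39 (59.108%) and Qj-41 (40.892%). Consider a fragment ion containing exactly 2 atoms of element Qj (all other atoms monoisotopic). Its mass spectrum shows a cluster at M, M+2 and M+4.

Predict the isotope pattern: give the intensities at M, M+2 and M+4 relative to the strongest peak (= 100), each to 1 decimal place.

The 2 Qj atoms are independent, so intensities follow the terms of (0.59108 + 0.40892)^2.
P(M) = 0.59108^2 = 0.349376
P(M+2) = 2 × 0.59108^1 × 0.40892^1 = 0.483409
P(M+4) = 0.40892^2 = 0.167216
The M+2 peak is largest (0.483409); scaling to 100 gives 72.3 : 100.0 : 34.6.

72.3 : 100.0 : 34.6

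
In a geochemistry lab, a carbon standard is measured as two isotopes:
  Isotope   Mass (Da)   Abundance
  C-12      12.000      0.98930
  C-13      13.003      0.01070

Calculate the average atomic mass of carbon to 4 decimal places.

Ar = Σ fᵢ·mᵢ = 0.98930 × 12.000 + 0.01070 × 13.003
= 11.87160 + 0.13913 = 12.01073 Da

12.0107 Da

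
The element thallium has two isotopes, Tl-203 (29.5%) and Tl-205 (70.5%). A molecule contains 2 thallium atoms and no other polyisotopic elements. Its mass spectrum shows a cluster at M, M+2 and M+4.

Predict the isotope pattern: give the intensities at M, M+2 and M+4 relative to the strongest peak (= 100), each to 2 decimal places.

Each Tl atom is independently Tl-203 (p = 0.295) or Tl-205 (q = 0.705); the cluster is the binomial expansion (p + q)^2.
P(M) = 0.295^2 = 0.087025
P(M+2) = 2 × 0.295^1 × 0.705^1 = 0.415950
P(M+4) = 0.705^2 = 0.497025
The M+4 peak is largest (0.497025); scaling to 100 gives 17.51 : 83.69 : 100.00.

17.51 : 83.69 : 100.00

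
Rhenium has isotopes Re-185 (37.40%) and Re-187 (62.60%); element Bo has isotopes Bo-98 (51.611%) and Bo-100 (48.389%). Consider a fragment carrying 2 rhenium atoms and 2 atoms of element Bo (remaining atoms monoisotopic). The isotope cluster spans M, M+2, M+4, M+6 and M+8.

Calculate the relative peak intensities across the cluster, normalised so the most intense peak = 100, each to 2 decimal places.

Rhenium pattern (n=2): 0.139876 : 0.468248 : 0.391876
Element Bo pattern (n=2): 0.26636953 : 0.49948094 : 0.23414953
Convolve the two distributions (both contribute in 2-u steps):
  M: 0.139876×0.26636953 = 0.037259
  M+2: 0.139876×0.49948094 + 0.468248×0.26636953 = 0.194592
  M+4: 0.139876×0.23414953 + 0.468248×0.49948094 + 0.391876×0.26636953 = 0.371017
  M+6: 0.468248×0.23414953 + 0.391876×0.49948094 = 0.305375
  M+8: 0.391876×0.23414953 = 0.091758
Scale to base peak (0.371017) = 100: 10.04 : 52.45 : 100.00 : 82.31 : 24.73

10.04 : 52.45 : 100.00 : 82.31 : 24.73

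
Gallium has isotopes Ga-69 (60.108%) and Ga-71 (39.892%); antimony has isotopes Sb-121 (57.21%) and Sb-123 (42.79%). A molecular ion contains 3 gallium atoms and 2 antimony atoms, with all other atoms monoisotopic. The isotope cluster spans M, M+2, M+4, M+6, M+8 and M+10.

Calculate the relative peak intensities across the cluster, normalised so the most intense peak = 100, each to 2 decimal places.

20.58 : 71.76 : 100.00 : 69.62 : 24.21 : 3.37

Gallium pattern (n=3): 0.2171685 : 0.432386 : 0.2869625 : 0.063483
Antimony pattern (n=2): 0.32729841 : 0.48960318 : 0.18309841
Convolve the two distributions (both contribute in 2-u steps):
  M: 0.2171685×0.32729841 = 0.071079
  M+2: 0.2171685×0.48960318 + 0.432386×0.32729841 = 0.247846
  M+4: 0.2171685×0.18309841 + 0.432386×0.48960318 + 0.2869625×0.32729841 = 0.345383
  M+6: 0.432386×0.18309841 + 0.2869625×0.48960318 + 0.063483×0.32729841 = 0.240445
  M+8: 0.2869625×0.18309841 + 0.063483×0.48960318 = 0.083624
  M+10: 0.063483×0.18309841 = 0.011624
Scale to base peak (0.345383) = 100: 20.58 : 71.76 : 100.00 : 69.62 : 24.21 : 3.37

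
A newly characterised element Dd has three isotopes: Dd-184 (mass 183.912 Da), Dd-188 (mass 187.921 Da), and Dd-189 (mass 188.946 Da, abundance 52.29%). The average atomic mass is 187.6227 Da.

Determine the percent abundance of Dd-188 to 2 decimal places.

26.90%

Let x and y be the fractions of Dd-184 and Dd-188. Then x + y = 1 − 0.5229 = 0.4771 and 183.912x + 187.921y = 187.6227 − 0.5229×188.946 = 88.8228366.
Substituting: 183.912x + 187.921(0.4771 − x) = 88.8228366
(183.912 − 187.921)x = -0.8342725  ⇒  x = 0.20810, y = 0.26900
Dd-184: 20.81%, Dd-188: 26.90%.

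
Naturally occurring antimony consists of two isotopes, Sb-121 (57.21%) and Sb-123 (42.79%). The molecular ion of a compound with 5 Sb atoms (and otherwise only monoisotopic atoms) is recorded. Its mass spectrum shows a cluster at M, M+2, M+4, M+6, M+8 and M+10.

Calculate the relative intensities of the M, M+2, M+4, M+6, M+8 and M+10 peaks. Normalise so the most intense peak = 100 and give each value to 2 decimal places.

17.88 : 66.85 : 100.00 : 74.79 : 27.97 : 4.18

Expanding (0.5721 + 0.4279)^5:
P(M) = 0.5721^5 = 0.061286
P(M+2) = 5 × 0.5721^4 × 0.4279^1 = 0.229192
P(M+4) = 10 × 0.5721^3 × 0.4279^2 = 0.342847
P(M+6) = 10 × 0.5721^2 × 0.4279^3 = 0.256431
P(M+8) = 5 × 0.5721^1 × 0.4279^4 = 0.095898
P(M+10) = 0.4279^5 = 0.014345
The M+4 peak is largest (0.342847); scaling to 100 gives 17.88 : 66.85 : 100.00 : 74.79 : 27.97 : 4.18.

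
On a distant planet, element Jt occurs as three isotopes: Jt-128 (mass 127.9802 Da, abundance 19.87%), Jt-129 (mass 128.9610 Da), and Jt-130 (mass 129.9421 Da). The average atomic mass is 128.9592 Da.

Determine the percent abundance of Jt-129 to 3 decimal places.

The remaining 80.13% is split between Jt-129 (fraction x) and Jt-130 (fraction 0.8013 − x).
Substituting: 128.9610x + 129.9421(0.8013 − x) = 103.52953426
(128.9610 − 129.9421)x = -0.59307047  ⇒  x = 0.60450, y = 0.19680
Jt-129: 60.450%, Jt-130: 19.680%.

60.450%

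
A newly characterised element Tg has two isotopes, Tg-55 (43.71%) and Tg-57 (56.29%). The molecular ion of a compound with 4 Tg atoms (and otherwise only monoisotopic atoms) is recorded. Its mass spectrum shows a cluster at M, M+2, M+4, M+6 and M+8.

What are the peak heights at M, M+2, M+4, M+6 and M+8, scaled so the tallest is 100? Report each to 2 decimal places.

10.05 : 51.77 : 100.00 : 85.85 : 27.64

The 4 Tg atoms are independent, so intensities follow the terms of (0.4371 + 0.5629)^4.
P(M) = 0.4371^4 = 0.036503
P(M+2) = 4 × 0.4371^3 × 0.5629^1 = 0.188033
P(M+4) = 6 × 0.4371^2 × 0.5629^2 = 0.363225
P(M+6) = 4 × 0.4371^1 × 0.5629^3 = 0.311842
P(M+8) = 0.5629^4 = 0.100398
The M+4 peak is largest (0.363225); scaling to 100 gives 10.05 : 51.77 : 100.00 : 85.85 : 27.64.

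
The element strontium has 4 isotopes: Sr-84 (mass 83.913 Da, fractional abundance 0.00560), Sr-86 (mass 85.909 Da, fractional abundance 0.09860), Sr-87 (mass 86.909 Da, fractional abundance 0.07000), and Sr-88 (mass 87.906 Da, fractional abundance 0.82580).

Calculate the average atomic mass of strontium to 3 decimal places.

Ar = Σ fᵢ·mᵢ = 0.00560 × 83.913 + 0.09860 × 85.909 + 0.07000 × 86.909 + 0.82580 × 87.906
= 0.4699 + 8.4706 + 6.0836 + 72.5928 = 87.6169 Da

87.617 Da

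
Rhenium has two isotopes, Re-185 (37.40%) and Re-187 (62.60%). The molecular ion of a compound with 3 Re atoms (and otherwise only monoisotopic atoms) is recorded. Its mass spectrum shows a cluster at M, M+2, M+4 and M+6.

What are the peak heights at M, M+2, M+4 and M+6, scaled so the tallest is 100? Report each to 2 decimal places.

11.90 : 59.74 : 100.00 : 55.79

Expanding (0.3740 + 0.6260)^3:
P(M) = 0.3740^3 = 0.052314
P(M+2) = 3 × 0.3740^2 × 0.6260^1 = 0.262687
P(M+4) = 3 × 0.3740^1 × 0.6260^2 = 0.439685
P(M+6) = 0.6260^3 = 0.245314
The M+4 peak is largest (0.439685); scaling to 100 gives 11.90 : 59.74 : 100.00 : 55.79.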